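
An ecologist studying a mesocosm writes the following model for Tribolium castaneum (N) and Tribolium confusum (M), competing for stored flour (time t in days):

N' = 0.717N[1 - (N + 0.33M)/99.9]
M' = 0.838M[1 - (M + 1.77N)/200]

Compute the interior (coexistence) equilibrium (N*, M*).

Setting both brackets to zero gives the nullclines N + 0.33M = 99.9 and 1.77N + M = 200.
Substituting M = 200 - 1.77N into the first: N(1 - 0.33·1.77) = 99.9 - 0.33·200.
So N* = 33.9/0.416 = 81.5, and then M* = 200 - 1.77·81.5 = 55.7.

N* ≈ 81.5, M* ≈ 55.7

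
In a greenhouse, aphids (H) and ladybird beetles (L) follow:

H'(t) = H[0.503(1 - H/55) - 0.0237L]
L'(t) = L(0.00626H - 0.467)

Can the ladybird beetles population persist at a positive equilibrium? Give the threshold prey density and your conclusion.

The predator equation gives dL/dt > 0 only when H > 0.467/0.00626 = 74.6.
Without the predator, H → K = 55. Since 55 < 74.6, the predator cannot invade.

Threshold H = 74.6; K < 74.6, so no, the predator goes extinct.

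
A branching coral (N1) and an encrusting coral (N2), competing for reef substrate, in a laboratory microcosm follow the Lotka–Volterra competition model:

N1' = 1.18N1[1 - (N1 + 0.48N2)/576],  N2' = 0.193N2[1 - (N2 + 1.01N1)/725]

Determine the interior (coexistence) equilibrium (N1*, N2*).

N1* ≈ 443, N2* ≈ 278

Setting both brackets to zero gives the nullclines N1 + 0.48N2 = 576 and 1.01N1 + N2 = 725.
Substituting N2 = 725 - 1.01N1 into the first: N1(1 - 0.48·1.01) = 576 - 0.48·725.
So N1* = 228/0.515 = 443, and then N2* = 725 - 1.01·443 = 278.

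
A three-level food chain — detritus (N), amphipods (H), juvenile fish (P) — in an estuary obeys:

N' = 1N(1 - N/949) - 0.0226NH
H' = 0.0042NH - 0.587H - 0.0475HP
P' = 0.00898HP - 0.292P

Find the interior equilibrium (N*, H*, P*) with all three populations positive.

N* ≈ 252, H* ≈ 32.5, P* ≈ 9.89

From dP/dt = 0: 0.00898H* = 0.292, so H* = 32.5.
From dN/dt = 0: 1(1 - N*/949) = 0.0226·32.5, giving N* = 949·(1 - 0.735) = 252.
From dH/dt = 0: 0.0042·252 - 0.587 = 0.0475P*, so P* = 0.47/0.0475 = 9.89.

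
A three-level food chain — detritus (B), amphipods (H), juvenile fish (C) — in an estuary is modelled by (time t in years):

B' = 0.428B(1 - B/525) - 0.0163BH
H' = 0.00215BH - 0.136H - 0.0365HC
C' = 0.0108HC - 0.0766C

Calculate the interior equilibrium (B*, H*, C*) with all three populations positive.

B* ≈ 383, H* ≈ 7.09, C* ≈ 18.8

From dC/dt = 0: 0.0108H* = 0.0766, so H* = 7.09.
From dB/dt = 0: 0.428(1 - B*/525) = 0.0163·7.09, giving B* = 525·(1 - 0.27) = 383.
From dH/dt = 0: 0.00215·383 - 0.136 = 0.0365C*, so C* = 0.688/0.0365 = 18.8.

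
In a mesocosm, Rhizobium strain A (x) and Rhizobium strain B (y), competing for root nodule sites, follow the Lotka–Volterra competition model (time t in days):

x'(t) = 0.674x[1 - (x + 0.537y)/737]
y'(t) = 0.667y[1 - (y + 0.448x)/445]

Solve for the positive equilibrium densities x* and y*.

Setting both brackets to zero gives the nullclines x + 0.537y = 737 and 0.448x + y = 445.
Substituting y = 445 - 0.448x into the first: x(1 - 0.537·0.448) = 737 - 0.537·445.
So x* = 498/0.759 = 656, and then y* = 445 - 0.448·656 = 151.

x* ≈ 656, y* ≈ 151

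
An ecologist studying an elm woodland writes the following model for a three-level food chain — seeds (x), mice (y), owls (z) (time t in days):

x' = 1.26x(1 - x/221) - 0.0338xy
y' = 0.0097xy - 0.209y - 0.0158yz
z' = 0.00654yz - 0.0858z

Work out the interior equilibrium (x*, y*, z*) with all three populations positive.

x* ≈ 143, y* ≈ 13.1, z* ≈ 74.7

From dz/dt = 0: 0.00654y* = 0.0858, so y* = 13.1.
From dx/dt = 0: 1.26(1 - x*/221) = 0.0338·13.1, giving x* = 221·(1 - 0.352) = 143.
From dy/dt = 0: 0.0097·143 - 0.209 = 0.0158z*, so z* = 1.18/0.0158 = 74.7.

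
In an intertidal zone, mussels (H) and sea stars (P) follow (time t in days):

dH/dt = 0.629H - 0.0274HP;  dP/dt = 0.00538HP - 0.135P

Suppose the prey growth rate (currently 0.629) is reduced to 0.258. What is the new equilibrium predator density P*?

At the interior fixed point, setting dH/dt = 0 with H > 0 fixes P* = (prey growth rate)/(HP coefficient) — independent of the other coefficients.
With the change, P* = 0.258/0.0274 = 9.42; it falls from 23.

P* ≈ 9.42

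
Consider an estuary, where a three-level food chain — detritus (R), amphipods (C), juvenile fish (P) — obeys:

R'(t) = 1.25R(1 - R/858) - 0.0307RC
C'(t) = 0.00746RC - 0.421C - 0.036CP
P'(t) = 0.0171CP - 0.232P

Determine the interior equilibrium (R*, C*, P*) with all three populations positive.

From dP/dt = 0: 0.0171C* = 0.232, so C* = 13.6.
From dR/dt = 0: 1.25(1 - R*/858) = 0.0307·13.6, giving R* = 858·(1 - 0.333) = 572.
From dC/dt = 0: 0.00746·572 - 0.421 = 0.036P*, so P* = 3.85/0.036 = 107.

R* ≈ 572, C* ≈ 13.6, P* ≈ 107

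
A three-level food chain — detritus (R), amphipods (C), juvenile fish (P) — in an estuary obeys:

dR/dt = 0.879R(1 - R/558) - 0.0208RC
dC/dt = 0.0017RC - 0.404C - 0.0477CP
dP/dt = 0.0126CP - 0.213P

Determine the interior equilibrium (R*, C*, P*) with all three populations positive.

From dP/dt = 0: 0.0126C* = 0.213, so C* = 16.9.
From dR/dt = 0: 0.879(1 - R*/558) = 0.0208·16.9, giving R* = 558·(1 - 0.4) = 335.
From dC/dt = 0: 0.0017·335 - 0.404 = 0.0477P*, so P* = 0.165/0.0477 = 3.46.

R* ≈ 335, C* ≈ 16.9, P* ≈ 3.46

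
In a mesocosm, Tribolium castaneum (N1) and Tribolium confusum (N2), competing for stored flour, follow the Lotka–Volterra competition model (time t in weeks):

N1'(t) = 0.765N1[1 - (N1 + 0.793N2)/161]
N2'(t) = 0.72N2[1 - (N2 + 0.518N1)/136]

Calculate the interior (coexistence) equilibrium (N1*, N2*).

N1* ≈ 90.2, N2* ≈ 89.3

Setting both brackets to zero gives the nullclines N1 + 0.793N2 = 161 and 0.518N1 + N2 = 136.
Substituting N2 = 136 - 0.518N1 into the first: N1(1 - 0.793·0.518) = 161 - 0.793·136.
So N1* = 53.2/0.589 = 90.2, and then N2* = 136 - 0.518·90.2 = 89.3.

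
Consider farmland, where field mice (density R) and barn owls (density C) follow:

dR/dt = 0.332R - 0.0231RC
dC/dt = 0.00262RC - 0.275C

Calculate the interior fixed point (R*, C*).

Set dC/dt = 0 with C > 0: 0.00262R - 0.275 = 0, so R* = 0.275/0.00262 = 105.
Set dR/dt = 0 with R > 0: 0.332 - 0.0231C = 0, so C* = 0.332/0.0231 = 14.4.

R* ≈ 105, C* ≈ 14.4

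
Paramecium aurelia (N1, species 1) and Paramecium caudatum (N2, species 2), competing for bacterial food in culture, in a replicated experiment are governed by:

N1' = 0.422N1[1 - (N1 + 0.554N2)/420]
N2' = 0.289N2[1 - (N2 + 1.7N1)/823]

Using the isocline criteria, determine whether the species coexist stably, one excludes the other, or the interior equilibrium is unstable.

Compare the nullcline intercepts: K1/α12 = 420/0.554 = 758 < K2 = 823; K2/α21 = 823/1.7 = 484 > K1 = 420.
Since the inequalities point opposite ways, species 2 can invade but species 1 cannot.

species 2 excludes species 1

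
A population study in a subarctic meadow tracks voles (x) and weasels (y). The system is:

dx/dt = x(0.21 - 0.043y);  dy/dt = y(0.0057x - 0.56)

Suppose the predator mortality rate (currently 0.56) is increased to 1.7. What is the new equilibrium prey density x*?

At the interior fixed point, setting dy/dt = 0 with y > 0 fixes x* = (predator death rate)/(xy coefficient) — independent of the other coefficients.
With the change, x* = 1.7/0.0057 = 298; it rises from 98.2.

x* ≈ 298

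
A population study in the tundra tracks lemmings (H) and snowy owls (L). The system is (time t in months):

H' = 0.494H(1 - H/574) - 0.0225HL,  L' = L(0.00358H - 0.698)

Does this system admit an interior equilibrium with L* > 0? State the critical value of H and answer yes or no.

The predator equation gives dL/dt > 0 only when H > 0.698/0.00358 = 195.
Without the predator, H → K = 574. Since 574 > 195, the predator can invade and persist.

Threshold H = 195; K > 195, so yes, the predator persists.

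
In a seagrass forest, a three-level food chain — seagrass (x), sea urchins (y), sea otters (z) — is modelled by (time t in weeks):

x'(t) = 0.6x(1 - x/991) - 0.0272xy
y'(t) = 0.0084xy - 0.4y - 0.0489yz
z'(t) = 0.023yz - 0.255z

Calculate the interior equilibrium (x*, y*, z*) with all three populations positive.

x* ≈ 493, y* ≈ 11.1, z* ≈ 76.5

From dz/dt = 0: 0.023y* = 0.255, so y* = 11.1.
From dx/dt = 0: 0.6(1 - x*/991) = 0.0272·11.1, giving x* = 991·(1 - 0.503) = 493.
From dy/dt = 0: 0.0084·493 - 0.4 = 0.0489z*, so z* = 3.74/0.0489 = 76.5.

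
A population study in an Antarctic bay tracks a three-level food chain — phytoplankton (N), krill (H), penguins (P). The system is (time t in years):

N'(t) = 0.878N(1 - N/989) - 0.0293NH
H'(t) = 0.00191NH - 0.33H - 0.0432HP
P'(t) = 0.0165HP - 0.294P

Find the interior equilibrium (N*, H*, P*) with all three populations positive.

From dP/dt = 0: 0.0165H* = 0.294, so H* = 17.8.
From dN/dt = 0: 0.878(1 - N*/989) = 0.0293·17.8, giving N* = 989·(1 - 0.595) = 401.
From dH/dt = 0: 0.00191·401 - 0.33 = 0.0432P*, so P* = 0.436/0.0432 = 10.1.

N* ≈ 401, H* ≈ 17.8, P* ≈ 10.1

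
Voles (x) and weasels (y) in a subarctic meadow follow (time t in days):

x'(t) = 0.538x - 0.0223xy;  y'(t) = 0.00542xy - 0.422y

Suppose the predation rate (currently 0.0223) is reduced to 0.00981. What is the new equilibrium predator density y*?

y* ≈ 54.8

At the interior fixed point, setting dx/dt = 0 with x > 0 fixes y* = (prey growth rate)/(xy coefficient) — independent of the other coefficients.
With the change, y* = 0.538/0.00981 = 54.8; it rises from 24.1.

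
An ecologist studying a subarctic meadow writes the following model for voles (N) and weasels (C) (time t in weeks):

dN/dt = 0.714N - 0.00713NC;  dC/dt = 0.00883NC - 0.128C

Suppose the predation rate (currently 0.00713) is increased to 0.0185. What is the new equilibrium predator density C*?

At the interior fixed point, setting dN/dt = 0 with N > 0 fixes C* = (prey growth rate)/(NC coefficient) — independent of the other coefficients.
With the change, C* = 0.714/0.0185 = 38.6; it falls from 100.

C* ≈ 38.6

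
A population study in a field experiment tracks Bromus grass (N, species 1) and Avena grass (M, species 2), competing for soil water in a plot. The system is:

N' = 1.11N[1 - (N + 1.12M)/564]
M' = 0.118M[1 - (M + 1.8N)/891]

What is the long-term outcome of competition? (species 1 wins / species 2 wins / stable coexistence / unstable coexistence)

Compare the nullcline intercepts: K1/α12 = 564/1.12 = 504 < K2 = 891; K2/α21 = 891/1.8 = 495 < K1 = 564.
Since both are reversed, neither can invade when rare; the interior point is a saddle.

unstable coexistence (outcome depends on initial conditions)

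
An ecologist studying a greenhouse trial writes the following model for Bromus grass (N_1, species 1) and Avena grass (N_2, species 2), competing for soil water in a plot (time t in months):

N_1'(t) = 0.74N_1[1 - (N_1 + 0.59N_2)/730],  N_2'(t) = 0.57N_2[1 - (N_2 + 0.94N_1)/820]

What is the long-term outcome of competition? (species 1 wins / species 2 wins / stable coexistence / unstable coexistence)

Compare the nullcline intercepts: K1/α12 = 730/0.59 = 1240 > K2 = 820; K2/α21 = 820/0.94 = 872 > K1 = 730.
Since both inequalities hold, each species can invade when rare, so the interior equilibrium is stable.

stable coexistence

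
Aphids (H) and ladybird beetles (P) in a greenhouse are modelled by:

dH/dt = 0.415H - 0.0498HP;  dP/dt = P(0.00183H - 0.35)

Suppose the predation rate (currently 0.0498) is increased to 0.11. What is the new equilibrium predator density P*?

At the interior fixed point, setting dH/dt = 0 with H > 0 fixes P* = (prey growth rate)/(HP coefficient) — independent of the other coefficients.
With the change, P* = 0.415/0.11 = 3.77; it falls from 8.33.

P* ≈ 3.77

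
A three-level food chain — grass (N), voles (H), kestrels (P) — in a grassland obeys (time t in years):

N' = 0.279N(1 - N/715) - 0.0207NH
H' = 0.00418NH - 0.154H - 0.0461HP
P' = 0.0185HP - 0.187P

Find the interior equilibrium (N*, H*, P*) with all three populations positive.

From dP/dt = 0: 0.0185H* = 0.187, so H* = 10.1.
From dN/dt = 0: 0.279(1 - N*/715) = 0.0207·10.1, giving N* = 715·(1 - 0.75) = 179.
From dH/dt = 0: 0.00418·179 - 0.154 = 0.0461P*, so P* = 0.593/0.0461 = 12.9.

N* ≈ 179, H* ≈ 10.1, P* ≈ 12.9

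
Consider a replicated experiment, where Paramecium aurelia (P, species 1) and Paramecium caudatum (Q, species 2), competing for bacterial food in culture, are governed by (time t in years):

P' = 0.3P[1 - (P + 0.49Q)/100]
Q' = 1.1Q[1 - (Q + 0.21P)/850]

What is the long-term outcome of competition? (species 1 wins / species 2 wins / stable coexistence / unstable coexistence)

Compare the nullcline intercepts: K1/α12 = 100/0.49 = 204 < K2 = 850; K2/α21 = 850/0.21 = 4050 > K1 = 100.
Since the inequalities point opposite ways, species 2 can invade but species 1 cannot.

species 2 excludes species 1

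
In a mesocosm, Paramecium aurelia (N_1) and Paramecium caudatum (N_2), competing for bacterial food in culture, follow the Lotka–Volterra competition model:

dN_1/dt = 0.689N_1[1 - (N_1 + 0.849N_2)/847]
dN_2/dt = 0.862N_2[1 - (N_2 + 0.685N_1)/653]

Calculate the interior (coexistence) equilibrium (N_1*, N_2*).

Setting both brackets to zero gives the nullclines N_1 + 0.849N_2 = 847 and 0.685N_1 + N_2 = 653.
Substituting N_2 = 653 - 0.685N_1 into the first: N_1(1 - 0.849·0.685) = 847 - 0.849·653.
So N_1* = 293/0.418 = 699, and then N_2* = 653 - 0.685·699 = 174.

N_1* ≈ 699, N_2* ≈ 174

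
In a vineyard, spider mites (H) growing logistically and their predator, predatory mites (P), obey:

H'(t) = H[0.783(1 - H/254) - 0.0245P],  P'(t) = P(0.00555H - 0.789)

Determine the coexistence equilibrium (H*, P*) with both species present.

From dP/dt = 0 with P > 0: 0.00555H* = 0.789, so H* = 142.
Substitute into dH/dt = 0: 0.783(1 - 142/254) = 0.0245P*.
The bracket is 0.44, giving P* = 0.345/0.0245 = 14.1.

H* ≈ 142, P* ≈ 14.1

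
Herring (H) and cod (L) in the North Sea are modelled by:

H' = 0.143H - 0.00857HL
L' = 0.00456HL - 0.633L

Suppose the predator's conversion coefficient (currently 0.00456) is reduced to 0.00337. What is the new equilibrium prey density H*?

H* ≈ 188

At the interior fixed point, setting dL/dt = 0 with L > 0 fixes H* = (predator death rate)/(HL coefficient) — independent of the other coefficients.
With the change, H* = 0.633/0.00337 = 188; it rises from 139.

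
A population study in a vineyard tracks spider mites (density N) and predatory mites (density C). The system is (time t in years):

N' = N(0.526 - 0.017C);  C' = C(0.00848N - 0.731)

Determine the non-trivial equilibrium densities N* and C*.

Set dC/dt = 0 with C > 0: 0.00848N - 0.731 = 0, so N* = 0.731/0.00848 = 86.2.
Set dN/dt = 0 with N > 0: 0.526 - 0.017C = 0, so C* = 0.526/0.017 = 30.9.

N* ≈ 86.2, C* ≈ 30.9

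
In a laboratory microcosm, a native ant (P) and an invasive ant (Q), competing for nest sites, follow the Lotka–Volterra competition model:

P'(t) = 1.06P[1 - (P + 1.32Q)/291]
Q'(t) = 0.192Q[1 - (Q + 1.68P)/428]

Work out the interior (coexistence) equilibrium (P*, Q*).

Setting both brackets to zero gives the nullclines P + 1.32Q = 291 and 1.68P + Q = 428.
Substituting Q = 428 - 1.68P into the first: P(1 - 1.32·1.68) = 291 - 1.32·428.
So P* = -274/-1.22 = 225, and then Q* = 428 - 1.68·225 = 50.

P* ≈ 225, Q* ≈ 50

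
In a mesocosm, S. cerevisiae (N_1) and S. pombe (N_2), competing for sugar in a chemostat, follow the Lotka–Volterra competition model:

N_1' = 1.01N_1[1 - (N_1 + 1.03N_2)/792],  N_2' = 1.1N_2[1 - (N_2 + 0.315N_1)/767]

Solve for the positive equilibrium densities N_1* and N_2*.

N_1* ≈ 2.95, N_2* ≈ 766

Setting both brackets to zero gives the nullclines N_1 + 1.03N_2 = 792 and 0.315N_1 + N_2 = 767.
Substituting N_2 = 767 - 0.315N_1 into the first: N_1(1 - 1.03·0.315) = 792 - 1.03·767.
So N_1* = 1.99/0.676 = 2.95, and then N_2* = 767 - 0.315·2.95 = 766.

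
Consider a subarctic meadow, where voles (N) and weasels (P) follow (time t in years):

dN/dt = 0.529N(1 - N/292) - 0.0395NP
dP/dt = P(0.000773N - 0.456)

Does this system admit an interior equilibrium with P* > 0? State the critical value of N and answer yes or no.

Threshold N = 590; K < 590, so no, the predator goes extinct.

The predator equation gives dP/dt > 0 only when N > 0.456/0.000773 = 590.
Without the predator, N → K = 292. Since 292 < 590, the predator cannot invade.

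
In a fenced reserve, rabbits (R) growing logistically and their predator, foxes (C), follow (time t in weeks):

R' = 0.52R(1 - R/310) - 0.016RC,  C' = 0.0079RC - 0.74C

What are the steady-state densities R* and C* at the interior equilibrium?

From dC/dt = 0 with C > 0: 0.0079R* = 0.74, so R* = 93.7.
Substitute into dR/dt = 0: 0.52(1 - 93.7/310) = 0.016C*.
The bracket is 0.698, giving C* = 0.363/0.016 = 22.7.

R* ≈ 93.7, C* ≈ 22.7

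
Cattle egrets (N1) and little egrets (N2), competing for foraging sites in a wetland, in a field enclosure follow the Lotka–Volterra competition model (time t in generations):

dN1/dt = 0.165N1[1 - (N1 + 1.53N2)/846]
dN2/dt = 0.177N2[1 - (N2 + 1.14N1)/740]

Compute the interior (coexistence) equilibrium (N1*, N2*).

N1* ≈ 385, N2* ≈ 302

Setting both brackets to zero gives the nullclines N1 + 1.53N2 = 846 and 1.14N1 + N2 = 740.
Substituting N2 = 740 - 1.14N1 into the first: N1(1 - 1.53·1.14) = 846 - 1.53·740.
So N1* = -286/-0.744 = 385, and then N2* = 740 - 1.14·385 = 302.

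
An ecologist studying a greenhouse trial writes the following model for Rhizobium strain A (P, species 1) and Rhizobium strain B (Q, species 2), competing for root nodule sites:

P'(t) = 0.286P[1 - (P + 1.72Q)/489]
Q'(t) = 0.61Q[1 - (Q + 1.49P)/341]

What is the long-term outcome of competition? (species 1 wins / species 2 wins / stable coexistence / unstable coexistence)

Compare the nullcline intercepts: K1/α12 = 489/1.72 = 284 < K2 = 341; K2/α21 = 341/1.49 = 229 < K1 = 489.
Since both are reversed, neither can invade when rare; the interior point is a saddle.

unstable coexistence (outcome depends on initial conditions)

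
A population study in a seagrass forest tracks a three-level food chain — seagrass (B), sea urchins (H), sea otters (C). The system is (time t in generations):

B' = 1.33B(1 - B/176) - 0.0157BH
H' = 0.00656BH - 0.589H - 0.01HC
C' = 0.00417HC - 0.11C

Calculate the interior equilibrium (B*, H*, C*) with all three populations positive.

B* ≈ 121, H* ≈ 26.4, C* ≈ 20.6

From dC/dt = 0: 0.00417H* = 0.11, so H* = 26.4.
From dB/dt = 0: 1.33(1 - B*/176) = 0.0157·26.4, giving B* = 176·(1 - 0.311) = 121.
From dH/dt = 0: 0.00656·121 - 0.589 = 0.01C*, so C* = 0.206/0.01 = 20.6.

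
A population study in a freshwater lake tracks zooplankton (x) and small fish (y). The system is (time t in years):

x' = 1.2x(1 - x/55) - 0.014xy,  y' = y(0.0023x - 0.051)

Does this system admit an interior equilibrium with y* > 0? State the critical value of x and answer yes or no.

Threshold x = 22.2; K > 22.2, so yes, the predator persists.

The predator equation gives dy/dt > 0 only when x > 0.051/0.0023 = 22.2.
Without the predator, x → K = 55. Since 55 > 22.2, the predator can invade and persist.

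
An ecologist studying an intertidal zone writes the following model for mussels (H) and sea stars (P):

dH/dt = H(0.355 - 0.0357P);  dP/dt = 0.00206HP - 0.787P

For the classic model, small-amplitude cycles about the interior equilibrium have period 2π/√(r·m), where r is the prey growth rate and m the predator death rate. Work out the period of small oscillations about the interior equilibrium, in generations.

Here r = 0.355 and m = 0.787, so r·m = 0.279.
ω = √0.279 = 0.529 per generation, hence T = 2π/ω ≈ 11.9 generations.

T ≈ 11.9 generations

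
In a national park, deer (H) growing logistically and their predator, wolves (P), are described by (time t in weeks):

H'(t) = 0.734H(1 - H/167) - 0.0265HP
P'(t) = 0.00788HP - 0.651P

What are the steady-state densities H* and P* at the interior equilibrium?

From dP/dt = 0 with P > 0: 0.00788H* = 0.651, so H* = 82.6.
Substitute into dH/dt = 0: 0.734(1 - 82.6/167) = 0.0265P*.
The bracket is 0.505, giving P* = 0.371/0.0265 = 14.

H* ≈ 82.6, P* ≈ 14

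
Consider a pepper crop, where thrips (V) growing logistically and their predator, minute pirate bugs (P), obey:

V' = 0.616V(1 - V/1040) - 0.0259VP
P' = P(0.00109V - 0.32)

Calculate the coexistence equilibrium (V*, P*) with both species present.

V* ≈ 294, P* ≈ 17.1

From dP/dt = 0 with P > 0: 0.00109V* = 0.32, so V* = 294.
Substitute into dV/dt = 0: 0.616(1 - 294/1040) = 0.0259P*.
The bracket is 0.718, giving P* = 0.442/0.0259 = 17.1.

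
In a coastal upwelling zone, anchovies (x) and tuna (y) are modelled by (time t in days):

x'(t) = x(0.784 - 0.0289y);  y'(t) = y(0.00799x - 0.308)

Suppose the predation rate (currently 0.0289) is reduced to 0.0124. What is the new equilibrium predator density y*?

y* ≈ 63.2

At the interior fixed point, setting dx/dt = 0 with x > 0 fixes y* = (prey growth rate)/(xy coefficient) — independent of the other coefficients.
With the change, y* = 0.784/0.0124 = 63.2; it rises from 27.1.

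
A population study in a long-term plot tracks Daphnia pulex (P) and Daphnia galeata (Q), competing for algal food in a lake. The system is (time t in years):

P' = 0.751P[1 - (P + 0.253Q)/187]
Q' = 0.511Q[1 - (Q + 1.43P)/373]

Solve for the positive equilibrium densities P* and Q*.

P* ≈ 145, Q* ≈ 165

Setting both brackets to zero gives the nullclines P + 0.253Q = 187 and 1.43P + Q = 373.
Substituting Q = 373 - 1.43P into the first: P(1 - 0.253·1.43) = 187 - 0.253·373.
So P* = 92.6/0.638 = 145, and then Q* = 373 - 1.43·145 = 165.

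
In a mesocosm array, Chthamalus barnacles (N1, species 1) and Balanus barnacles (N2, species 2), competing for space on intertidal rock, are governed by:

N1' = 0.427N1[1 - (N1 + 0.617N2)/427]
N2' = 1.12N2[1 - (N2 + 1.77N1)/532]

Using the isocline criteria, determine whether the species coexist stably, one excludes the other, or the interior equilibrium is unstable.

Compare the nullcline intercepts: K1/α12 = 427/0.617 = 692 > K2 = 532; K2/α21 = 532/1.77 = 301 < K1 = 427.
Since the inequalities point opposite ways, species 1 can invade but species 2 cannot.

species 1 excludes species 2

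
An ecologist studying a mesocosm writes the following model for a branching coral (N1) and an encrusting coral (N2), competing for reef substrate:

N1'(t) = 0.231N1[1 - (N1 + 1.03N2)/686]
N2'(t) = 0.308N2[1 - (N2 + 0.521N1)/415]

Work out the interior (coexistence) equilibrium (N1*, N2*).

N1* ≈ 558, N2* ≈ 124

Setting both brackets to zero gives the nullclines N1 + 1.03N2 = 686 and 0.521N1 + N2 = 415.
Substituting N2 = 415 - 0.521N1 into the first: N1(1 - 1.03·0.521) = 686 - 1.03·415.
So N1* = 259/0.463 = 558, and then N2* = 415 - 0.521·558 = 124.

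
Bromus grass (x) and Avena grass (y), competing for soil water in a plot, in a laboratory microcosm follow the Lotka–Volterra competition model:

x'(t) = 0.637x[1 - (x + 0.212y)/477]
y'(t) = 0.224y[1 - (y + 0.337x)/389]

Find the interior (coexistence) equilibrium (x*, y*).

Setting both brackets to zero gives the nullclines x + 0.212y = 477 and 0.337x + y = 389.
Substituting y = 389 - 0.337x into the first: x(1 - 0.212·0.337) = 477 - 0.212·389.
So x* = 395/0.929 = 425, and then y* = 389 - 0.337·425 = 246.

x* ≈ 425, y* ≈ 246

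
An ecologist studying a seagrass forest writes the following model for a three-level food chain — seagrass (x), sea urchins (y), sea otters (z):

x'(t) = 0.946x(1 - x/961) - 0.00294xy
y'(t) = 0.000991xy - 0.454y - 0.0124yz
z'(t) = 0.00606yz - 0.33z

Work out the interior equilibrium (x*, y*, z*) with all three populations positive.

x* ≈ 798, y* ≈ 54.5, z* ≈ 27.2

From dz/dt = 0: 0.00606y* = 0.33, so y* = 54.5.
From dx/dt = 0: 0.946(1 - x*/961) = 0.00294·54.5, giving x* = 961·(1 - 0.169) = 798.
From dy/dt = 0: 0.000991·798 - 0.454 = 0.0124z*, so z* = 0.337/0.0124 = 27.2.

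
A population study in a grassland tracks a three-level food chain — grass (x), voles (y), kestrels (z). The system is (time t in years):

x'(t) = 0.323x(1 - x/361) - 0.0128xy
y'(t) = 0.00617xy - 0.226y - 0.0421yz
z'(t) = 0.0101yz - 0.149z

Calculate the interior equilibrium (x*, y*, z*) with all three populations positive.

From dz/dt = 0: 0.0101y* = 0.149, so y* = 14.8.
From dx/dt = 0: 0.323(1 - x*/361) = 0.0128·14.8, giving x* = 361·(1 - 0.585) = 150.
From dy/dt = 0: 0.00617·150 - 0.226 = 0.0421z*, so z* = 0.699/0.0421 = 16.6.

x* ≈ 150, y* ≈ 14.8, z* ≈ 16.6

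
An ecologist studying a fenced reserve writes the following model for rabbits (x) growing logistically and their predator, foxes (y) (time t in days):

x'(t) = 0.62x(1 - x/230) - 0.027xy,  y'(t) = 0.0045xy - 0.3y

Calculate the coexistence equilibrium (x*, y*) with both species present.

From dy/dt = 0 with y > 0: 0.0045x* = 0.3, so x* = 66.7.
Substitute into dx/dt = 0: 0.62(1 - 66.7/230) = 0.027y*.
The bracket is 0.71, giving y* = 0.44/0.027 = 16.3.

x* ≈ 66.7, y* ≈ 16.3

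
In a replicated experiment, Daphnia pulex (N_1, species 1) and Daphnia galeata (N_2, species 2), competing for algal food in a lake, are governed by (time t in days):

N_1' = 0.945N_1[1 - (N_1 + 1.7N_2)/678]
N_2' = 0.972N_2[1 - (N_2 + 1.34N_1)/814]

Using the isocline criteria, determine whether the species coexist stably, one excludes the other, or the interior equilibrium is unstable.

unstable coexistence (outcome depends on initial conditions)

Compare the nullcline intercepts: K1/α12 = 678/1.7 = 399 < K2 = 814; K2/α21 = 814/1.34 = 607 < K1 = 678.
Since both are reversed, neither can invade when rare; the interior point is a saddle.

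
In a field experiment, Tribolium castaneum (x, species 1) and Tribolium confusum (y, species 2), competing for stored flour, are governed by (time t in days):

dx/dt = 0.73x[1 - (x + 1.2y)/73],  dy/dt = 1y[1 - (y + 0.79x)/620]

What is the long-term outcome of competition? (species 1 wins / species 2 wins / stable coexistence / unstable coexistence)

Compare the nullcline intercepts: K1/α12 = 73/1.2 = 60.8 < K2 = 620; K2/α21 = 620/0.79 = 785 > K1 = 73.
Since the inequalities point opposite ways, species 2 can invade but species 1 cannot.

species 2 excludes species 1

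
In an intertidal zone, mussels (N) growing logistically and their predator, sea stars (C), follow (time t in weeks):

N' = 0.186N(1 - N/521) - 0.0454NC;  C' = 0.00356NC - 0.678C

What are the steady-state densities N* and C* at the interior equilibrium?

From dC/dt = 0 with C > 0: 0.00356N* = 0.678, so N* = 190.
Substitute into dN/dt = 0: 0.186(1 - 190/521) = 0.0454C*.
The bracket is 0.634, giving C* = 0.118/0.0454 = 2.6.

N* ≈ 190, C* ≈ 2.6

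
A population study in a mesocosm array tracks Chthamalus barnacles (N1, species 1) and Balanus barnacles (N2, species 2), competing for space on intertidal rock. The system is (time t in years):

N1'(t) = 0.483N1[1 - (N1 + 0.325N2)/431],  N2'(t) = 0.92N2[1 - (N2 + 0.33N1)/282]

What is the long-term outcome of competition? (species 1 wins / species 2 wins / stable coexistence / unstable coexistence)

stable coexistence

Compare the nullcline intercepts: K1/α12 = 431/0.325 = 1330 > K2 = 282; K2/α21 = 282/0.33 = 855 > K1 = 431.
Since both inequalities hold, each species can invade when rare, so the interior equilibrium is stable.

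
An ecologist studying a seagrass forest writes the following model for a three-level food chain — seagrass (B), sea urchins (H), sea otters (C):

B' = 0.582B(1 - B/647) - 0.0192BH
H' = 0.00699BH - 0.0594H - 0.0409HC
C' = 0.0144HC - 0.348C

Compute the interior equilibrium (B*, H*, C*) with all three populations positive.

From dC/dt = 0: 0.0144H* = 0.348, so H* = 24.2.
From dB/dt = 0: 0.582(1 - B*/647) = 0.0192·24.2, giving B* = 647·(1 - 0.797) = 131.
From dH/dt = 0: 0.00699·131 - 0.0594 = 0.0409C*, so C* = 0.858/0.0409 = 21.

B* ≈ 131, H* ≈ 24.2, C* ≈ 21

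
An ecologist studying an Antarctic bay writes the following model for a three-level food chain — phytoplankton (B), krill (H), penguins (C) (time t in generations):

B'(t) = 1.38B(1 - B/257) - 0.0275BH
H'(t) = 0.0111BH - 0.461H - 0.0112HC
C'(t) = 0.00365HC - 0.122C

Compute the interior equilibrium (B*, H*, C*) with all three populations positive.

B* ≈ 85.8, H* ≈ 33.4, C* ≈ 43.9

From dC/dt = 0: 0.00365H* = 0.122, so H* = 33.4.
From dB/dt = 0: 1.38(1 - B*/257) = 0.0275·33.4, giving B* = 257·(1 - 0.666) = 85.8.
From dH/dt = 0: 0.0111·85.8 - 0.461 = 0.0112C*, so C* = 0.492/0.0112 = 43.9.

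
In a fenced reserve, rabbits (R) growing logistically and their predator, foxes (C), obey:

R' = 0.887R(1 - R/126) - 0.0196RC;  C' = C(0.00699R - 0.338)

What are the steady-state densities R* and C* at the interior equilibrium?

R* ≈ 48.4, C* ≈ 27.9

From dC/dt = 0 with C > 0: 0.00699R* = 0.338, so R* = 48.4.
Substitute into dR/dt = 0: 0.887(1 - 48.4/126) = 0.0196C*.
The bracket is 0.616, giving C* = 0.547/0.0196 = 27.9.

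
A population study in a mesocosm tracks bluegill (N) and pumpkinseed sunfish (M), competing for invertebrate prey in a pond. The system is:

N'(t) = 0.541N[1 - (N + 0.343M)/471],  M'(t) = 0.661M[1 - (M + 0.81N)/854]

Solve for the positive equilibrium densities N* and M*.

N* ≈ 247, M* ≈ 654

Setting both brackets to zero gives the nullclines N + 0.343M = 471 and 0.81N + M = 854.
Substituting M = 854 - 0.81N into the first: N(1 - 0.343·0.81) = 471 - 0.343·854.
So N* = 178/0.722 = 247, and then M* = 854 - 0.81·247 = 654.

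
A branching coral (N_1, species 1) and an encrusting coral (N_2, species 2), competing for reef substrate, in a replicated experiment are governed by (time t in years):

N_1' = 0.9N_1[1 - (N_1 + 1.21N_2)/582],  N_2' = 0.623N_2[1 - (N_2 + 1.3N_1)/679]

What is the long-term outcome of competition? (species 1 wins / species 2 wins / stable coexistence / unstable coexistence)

unstable coexistence (outcome depends on initial conditions)

Compare the nullcline intercepts: K1/α12 = 582/1.21 = 481 < K2 = 679; K2/α21 = 679/1.3 = 522 < K1 = 582.
Since both are reversed, neither can invade when rare; the interior point is a saddle.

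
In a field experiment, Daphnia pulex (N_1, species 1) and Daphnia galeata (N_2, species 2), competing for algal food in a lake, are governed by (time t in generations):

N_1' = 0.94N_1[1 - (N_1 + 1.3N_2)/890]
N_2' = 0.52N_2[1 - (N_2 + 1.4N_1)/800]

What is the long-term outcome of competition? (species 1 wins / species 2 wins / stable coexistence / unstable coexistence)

Compare the nullcline intercepts: K1/α12 = 890/1.3 = 685 < K2 = 800; K2/α21 = 800/1.4 = 571 < K1 = 890.
Since both are reversed, neither can invade when rare; the interior point is a saddle.

unstable coexistence (outcome depends on initial conditions)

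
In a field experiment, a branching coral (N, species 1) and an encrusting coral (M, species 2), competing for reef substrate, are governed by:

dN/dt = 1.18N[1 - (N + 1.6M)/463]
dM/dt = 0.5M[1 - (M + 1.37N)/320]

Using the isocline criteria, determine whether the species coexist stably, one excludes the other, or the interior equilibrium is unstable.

unstable coexistence (outcome depends on initial conditions)

Compare the nullcline intercepts: K1/α12 = 463/1.6 = 289 < K2 = 320; K2/α21 = 320/1.37 = 234 < K1 = 463.
Since both are reversed, neither can invade when rare; the interior point is a saddle.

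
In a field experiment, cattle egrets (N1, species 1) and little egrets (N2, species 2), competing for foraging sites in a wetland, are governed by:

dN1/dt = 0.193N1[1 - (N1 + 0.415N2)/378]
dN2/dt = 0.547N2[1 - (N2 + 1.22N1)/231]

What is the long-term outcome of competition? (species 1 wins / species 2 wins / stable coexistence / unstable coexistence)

Compare the nullcline intercepts: K1/α12 = 378/0.415 = 911 > K2 = 231; K2/α21 = 231/1.22 = 189 < K1 = 378.
Since the inequalities point opposite ways, species 1 can invade but species 2 cannot.

species 1 excludes species 2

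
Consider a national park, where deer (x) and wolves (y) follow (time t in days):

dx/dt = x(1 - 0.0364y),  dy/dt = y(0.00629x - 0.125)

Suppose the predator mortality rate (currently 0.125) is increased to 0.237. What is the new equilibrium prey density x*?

At the interior fixed point, setting dy/dt = 0 with y > 0 fixes x* = (predator death rate)/(xy coefficient) — independent of the other coefficients.
With the change, x* = 0.237/0.00629 = 37.7; it rises from 19.9.

x* ≈ 37.7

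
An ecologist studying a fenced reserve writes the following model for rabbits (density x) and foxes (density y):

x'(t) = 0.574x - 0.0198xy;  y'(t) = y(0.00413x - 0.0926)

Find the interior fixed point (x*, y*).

Set dy/dt = 0 with y > 0: 0.00413x - 0.0926 = 0, so x* = 0.0926/0.00413 = 22.4.
Set dx/dt = 0 with x > 0: 0.574 - 0.0198y = 0, so y* = 0.574/0.0198 = 29.

x* ≈ 22.4, y* ≈ 29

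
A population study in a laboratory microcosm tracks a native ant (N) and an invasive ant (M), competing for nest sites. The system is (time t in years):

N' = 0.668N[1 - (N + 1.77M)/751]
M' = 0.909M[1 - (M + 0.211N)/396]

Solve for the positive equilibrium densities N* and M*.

N* ≈ 79.9, M* ≈ 379

Setting both brackets to zero gives the nullclines N + 1.77M = 751 and 0.211N + M = 396.
Substituting M = 396 - 0.211N into the first: N(1 - 1.77·0.211) = 751 - 1.77·396.
So N* = 50.1/0.627 = 79.9, and then M* = 396 - 0.211·79.9 = 379.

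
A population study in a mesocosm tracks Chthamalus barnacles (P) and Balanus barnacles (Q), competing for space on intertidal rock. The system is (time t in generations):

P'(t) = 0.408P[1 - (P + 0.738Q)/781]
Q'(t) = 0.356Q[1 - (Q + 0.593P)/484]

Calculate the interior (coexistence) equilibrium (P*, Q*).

P* ≈ 754, Q* ≈ 37.1

Setting both brackets to zero gives the nullclines P + 0.738Q = 781 and 0.593P + Q = 484.
Substituting Q = 484 - 0.593P into the first: P(1 - 0.738·0.593) = 781 - 0.738·484.
So P* = 424/0.562 = 754, and then Q* = 484 - 0.593·754 = 37.1.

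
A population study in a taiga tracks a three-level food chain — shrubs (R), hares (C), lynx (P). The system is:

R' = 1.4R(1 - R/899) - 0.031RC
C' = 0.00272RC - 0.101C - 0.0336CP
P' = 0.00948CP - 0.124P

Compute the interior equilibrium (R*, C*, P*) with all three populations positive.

From dP/dt = 0: 0.00948C* = 0.124, so C* = 13.1.
From dR/dt = 0: 1.4(1 - R*/899) = 0.031·13.1, giving R* = 899·(1 - 0.29) = 639.
From dC/dt = 0: 0.00272·639 - 0.101 = 0.0336P*, so P* = 1.64/0.0336 = 48.7.

R* ≈ 639, C* ≈ 13.1, P* ≈ 48.7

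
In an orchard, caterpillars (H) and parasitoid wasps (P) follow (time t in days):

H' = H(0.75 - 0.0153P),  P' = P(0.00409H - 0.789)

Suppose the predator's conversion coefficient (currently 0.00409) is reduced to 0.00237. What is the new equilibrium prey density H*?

At the interior fixed point, setting dP/dt = 0 with P > 0 fixes H* = (predator death rate)/(HP coefficient) — independent of the other coefficients.
With the change, H* = 0.789/0.00237 = 333; it rises from 193.

H* ≈ 333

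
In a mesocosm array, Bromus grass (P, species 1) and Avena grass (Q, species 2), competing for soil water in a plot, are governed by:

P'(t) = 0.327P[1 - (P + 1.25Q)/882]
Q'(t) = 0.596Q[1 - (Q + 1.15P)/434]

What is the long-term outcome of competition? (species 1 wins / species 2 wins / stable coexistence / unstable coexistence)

species 1 excludes species 2

Compare the nullcline intercepts: K1/α12 = 882/1.25 = 706 > K2 = 434; K2/α21 = 434/1.15 = 377 < K1 = 882.
Since the inequalities point opposite ways, species 1 can invade but species 2 cannot.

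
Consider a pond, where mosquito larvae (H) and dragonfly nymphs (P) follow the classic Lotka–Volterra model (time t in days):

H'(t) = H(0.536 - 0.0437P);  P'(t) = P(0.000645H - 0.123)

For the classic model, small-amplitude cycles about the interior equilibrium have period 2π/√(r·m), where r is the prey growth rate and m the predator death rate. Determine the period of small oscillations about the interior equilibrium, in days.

Here r = 0.536 and m = 0.123, so r·m = 0.0659.
ω = √0.0659 = 0.257 per day, hence T = 2π/ω ≈ 24.5 days.

T ≈ 24.5 days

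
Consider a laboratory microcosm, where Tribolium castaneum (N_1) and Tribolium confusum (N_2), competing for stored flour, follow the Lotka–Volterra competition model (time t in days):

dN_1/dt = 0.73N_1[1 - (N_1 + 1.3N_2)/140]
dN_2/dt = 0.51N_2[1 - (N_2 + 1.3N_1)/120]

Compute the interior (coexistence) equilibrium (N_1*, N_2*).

Setting both brackets to zero gives the nullclines N_1 + 1.3N_2 = 140 and 1.3N_1 + N_2 = 120.
Substituting N_2 = 120 - 1.3N_1 into the first: N_1(1 - 1.3·1.3) = 140 - 1.3·120.
So N_1* = -16/-0.69 = 23.2, and then N_2* = 120 - 1.3·23.2 = 89.9.

N_1* ≈ 23.2, N_2* ≈ 89.9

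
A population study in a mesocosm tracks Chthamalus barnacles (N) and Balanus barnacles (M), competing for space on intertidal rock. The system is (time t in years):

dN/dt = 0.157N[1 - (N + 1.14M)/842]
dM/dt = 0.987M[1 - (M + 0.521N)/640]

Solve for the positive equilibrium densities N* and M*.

N* ≈ 277, M* ≈ 496

Setting both brackets to zero gives the nullclines N + 1.14M = 842 and 0.521N + M = 640.
Substituting M = 640 - 0.521N into the first: N(1 - 1.14·0.521) = 842 - 1.14·640.
So N* = 112/0.406 = 277, and then M* = 640 - 0.521·277 = 496.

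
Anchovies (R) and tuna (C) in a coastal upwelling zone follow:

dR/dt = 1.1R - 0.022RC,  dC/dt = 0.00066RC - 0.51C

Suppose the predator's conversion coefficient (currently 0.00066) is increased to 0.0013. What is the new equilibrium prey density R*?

At the interior fixed point, setting dC/dt = 0 with C > 0 fixes R* = (predator death rate)/(RC coefficient) — independent of the other coefficients.
With the change, R* = 0.51/0.0013 = 392; it falls from 773.

R* ≈ 392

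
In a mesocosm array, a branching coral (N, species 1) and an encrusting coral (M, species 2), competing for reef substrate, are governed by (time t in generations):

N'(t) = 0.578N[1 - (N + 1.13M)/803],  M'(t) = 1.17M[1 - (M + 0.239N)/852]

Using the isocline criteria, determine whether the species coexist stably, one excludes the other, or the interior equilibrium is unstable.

species 2 excludes species 1

Compare the nullcline intercepts: K1/α12 = 803/1.13 = 711 < K2 = 852; K2/α21 = 852/0.239 = 3560 > K1 = 803.
Since the inequalities point opposite ways, species 2 can invade but species 1 cannot.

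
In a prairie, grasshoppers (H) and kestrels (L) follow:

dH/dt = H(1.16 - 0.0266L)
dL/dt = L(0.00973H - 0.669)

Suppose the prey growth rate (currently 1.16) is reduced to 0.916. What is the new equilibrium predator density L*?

L* ≈ 34.4

At the interior fixed point, setting dH/dt = 0 with H > 0 fixes L* = (prey growth rate)/(HL coefficient) — independent of the other coefficients.
With the change, L* = 0.916/0.0266 = 34.4; it falls from 43.6.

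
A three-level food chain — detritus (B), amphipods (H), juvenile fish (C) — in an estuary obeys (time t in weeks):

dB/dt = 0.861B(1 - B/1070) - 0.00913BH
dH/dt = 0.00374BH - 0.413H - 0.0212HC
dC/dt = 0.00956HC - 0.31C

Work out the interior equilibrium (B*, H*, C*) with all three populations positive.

B* ≈ 702, H* ≈ 32.4, C* ≈ 104

From dC/dt = 0: 0.00956H* = 0.31, so H* = 32.4.
From dB/dt = 0: 0.861(1 - B*/1070) = 0.00913·32.4, giving B* = 1070·(1 - 0.344) = 702.
From dH/dt = 0: 0.00374·702 - 0.413 = 0.0212C*, so C* = 2.21/0.0212 = 104.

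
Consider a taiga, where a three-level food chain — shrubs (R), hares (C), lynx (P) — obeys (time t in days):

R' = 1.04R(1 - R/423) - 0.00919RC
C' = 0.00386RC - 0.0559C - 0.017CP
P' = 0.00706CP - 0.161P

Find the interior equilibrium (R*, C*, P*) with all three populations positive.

R* ≈ 338, C* ≈ 22.8, P* ≈ 73.4

From dP/dt = 0: 0.00706C* = 0.161, so C* = 22.8.
From dR/dt = 0: 1.04(1 - R*/423) = 0.00919·22.8, giving R* = 423·(1 - 0.202) = 338.
From dC/dt = 0: 0.00386·338 - 0.0559 = 0.017P*, so P* = 1.25/0.017 = 73.4.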